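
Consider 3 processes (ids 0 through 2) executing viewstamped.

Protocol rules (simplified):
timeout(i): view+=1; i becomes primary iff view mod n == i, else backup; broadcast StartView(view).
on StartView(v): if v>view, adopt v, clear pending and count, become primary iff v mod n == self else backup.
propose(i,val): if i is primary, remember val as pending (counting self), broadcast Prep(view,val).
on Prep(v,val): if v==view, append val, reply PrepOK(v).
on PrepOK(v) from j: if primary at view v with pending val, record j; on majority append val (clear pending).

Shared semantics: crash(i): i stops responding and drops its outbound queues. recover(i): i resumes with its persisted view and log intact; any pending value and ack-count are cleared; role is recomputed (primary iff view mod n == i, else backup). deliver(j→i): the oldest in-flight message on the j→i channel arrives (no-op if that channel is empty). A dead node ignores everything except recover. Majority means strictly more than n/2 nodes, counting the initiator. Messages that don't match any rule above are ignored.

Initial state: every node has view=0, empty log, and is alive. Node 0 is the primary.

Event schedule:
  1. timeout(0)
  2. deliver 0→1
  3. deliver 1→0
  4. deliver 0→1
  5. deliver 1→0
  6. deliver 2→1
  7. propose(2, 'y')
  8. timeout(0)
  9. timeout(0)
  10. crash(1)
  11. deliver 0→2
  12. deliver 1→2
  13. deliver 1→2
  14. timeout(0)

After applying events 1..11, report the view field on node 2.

e1 timeout(0): 0[back,v=1,-]
e2 deliver 0→1: 1[prim,v=1,-]
e3 deliver 1→0: ·
e4 deliver 0→1: ·
e5 deliver 1→0: ·
e6 deliver 2→1: ·
e7 propose(2,'y'): ·
e8 timeout(0): 0[back,v=2,-]
e9 timeout(0): 0[prim,v=3,-]
e10 crash(1): 1[✗prim,v=1,-]
e11 deliver 0→2: 2[back,v=1,-]

1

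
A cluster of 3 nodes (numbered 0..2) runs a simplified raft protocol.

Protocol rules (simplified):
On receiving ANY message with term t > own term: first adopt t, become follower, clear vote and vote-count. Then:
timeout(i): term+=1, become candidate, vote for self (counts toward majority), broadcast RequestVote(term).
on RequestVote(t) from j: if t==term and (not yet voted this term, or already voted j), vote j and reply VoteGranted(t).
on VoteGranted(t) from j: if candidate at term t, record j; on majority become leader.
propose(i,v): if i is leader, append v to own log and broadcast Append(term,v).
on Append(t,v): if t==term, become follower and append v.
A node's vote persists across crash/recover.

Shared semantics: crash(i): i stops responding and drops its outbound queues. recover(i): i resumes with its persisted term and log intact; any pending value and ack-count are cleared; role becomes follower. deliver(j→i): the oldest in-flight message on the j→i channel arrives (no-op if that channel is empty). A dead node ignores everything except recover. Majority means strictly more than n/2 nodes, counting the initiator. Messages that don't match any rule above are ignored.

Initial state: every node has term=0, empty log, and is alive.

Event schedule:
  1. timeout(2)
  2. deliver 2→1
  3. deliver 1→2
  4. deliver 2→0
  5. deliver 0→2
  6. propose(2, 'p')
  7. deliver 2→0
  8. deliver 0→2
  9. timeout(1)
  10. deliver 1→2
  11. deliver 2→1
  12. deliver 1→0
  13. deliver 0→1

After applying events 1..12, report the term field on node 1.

2

after 1 — timeout(2): n2:cand/t1/[-]
after 2 — deliver 2→1: n1:foll/t1/[-]
after 3 — deliver 1→2: n2:lead/t1/[-]
after 4 — deliver 2→0: n0:foll/t1/[-]
after 5 — deliver 0→2: ·
after 6 — propose(2,'p'): n2:lead/t1/[p]
after 7 — deliver 2→0: n0:foll/t1/[p]
after 8 — deliver 0→2: ·
after 9 — timeout(1): n1:cand/t2/[-]
after 10 — deliver 1→2: n2:foll/t2/[p]
after 11 — deliver 2→1: ·
after 12 — deliver 1→0: n0:foll/t2/[p]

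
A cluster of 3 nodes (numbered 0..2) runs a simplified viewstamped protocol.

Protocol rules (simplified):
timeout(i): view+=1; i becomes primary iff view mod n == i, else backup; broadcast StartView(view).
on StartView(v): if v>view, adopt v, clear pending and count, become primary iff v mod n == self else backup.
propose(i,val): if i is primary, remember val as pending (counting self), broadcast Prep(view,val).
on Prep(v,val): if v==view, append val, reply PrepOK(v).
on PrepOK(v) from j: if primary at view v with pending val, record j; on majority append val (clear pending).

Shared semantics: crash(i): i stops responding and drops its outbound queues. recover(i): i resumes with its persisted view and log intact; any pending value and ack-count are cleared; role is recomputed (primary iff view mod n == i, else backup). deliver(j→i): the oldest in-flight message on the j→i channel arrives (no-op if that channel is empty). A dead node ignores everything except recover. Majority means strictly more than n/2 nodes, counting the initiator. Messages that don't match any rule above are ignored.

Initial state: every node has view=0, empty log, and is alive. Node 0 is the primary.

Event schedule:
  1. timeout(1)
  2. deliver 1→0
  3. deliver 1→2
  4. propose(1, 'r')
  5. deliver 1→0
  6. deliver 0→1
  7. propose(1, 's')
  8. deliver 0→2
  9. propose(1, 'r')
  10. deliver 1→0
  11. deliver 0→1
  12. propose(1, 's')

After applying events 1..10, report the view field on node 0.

[1] timeout(1) → N1(prim v1 [-])
[2] deliver 1→0 → N0(back v1 [-])
[3] deliver 1→2 → N2(back v1 [-])
[4] propose(1,'r') → ∅
[5] deliver 1→0 → N0(back v1 [r])
[6] deliver 0→1 → N1(prim v1 [r])
[7] propose(1,'s') → ∅
[8] deliver 0→2 → ∅
[9] propose(1,'r') → ∅
[10] deliver 1→0 → N0(back v1 [r,s])

1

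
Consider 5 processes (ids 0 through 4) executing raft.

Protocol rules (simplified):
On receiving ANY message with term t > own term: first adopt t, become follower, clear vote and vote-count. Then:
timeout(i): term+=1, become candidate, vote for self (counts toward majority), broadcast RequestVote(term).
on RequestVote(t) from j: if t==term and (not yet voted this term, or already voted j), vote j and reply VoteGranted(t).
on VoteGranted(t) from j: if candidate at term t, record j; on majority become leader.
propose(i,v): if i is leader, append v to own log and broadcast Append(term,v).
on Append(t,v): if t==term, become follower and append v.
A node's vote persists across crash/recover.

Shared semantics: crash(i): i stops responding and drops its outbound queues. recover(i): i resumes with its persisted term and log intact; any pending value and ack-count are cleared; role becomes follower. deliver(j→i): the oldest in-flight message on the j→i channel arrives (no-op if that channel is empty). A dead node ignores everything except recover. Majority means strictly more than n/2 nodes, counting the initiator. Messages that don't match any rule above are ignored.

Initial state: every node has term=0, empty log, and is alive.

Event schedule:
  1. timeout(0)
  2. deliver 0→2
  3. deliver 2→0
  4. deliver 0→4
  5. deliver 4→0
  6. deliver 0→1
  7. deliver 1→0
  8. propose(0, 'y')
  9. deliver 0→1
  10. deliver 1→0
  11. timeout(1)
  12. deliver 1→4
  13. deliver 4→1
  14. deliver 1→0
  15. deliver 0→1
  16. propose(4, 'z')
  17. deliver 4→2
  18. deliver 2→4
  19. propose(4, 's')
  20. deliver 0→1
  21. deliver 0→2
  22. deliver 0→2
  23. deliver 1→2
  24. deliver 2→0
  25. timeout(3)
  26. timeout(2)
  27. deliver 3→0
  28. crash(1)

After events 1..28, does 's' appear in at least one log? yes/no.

[1] timeout(0) → N0(cand t1 [-])
[2] deliver 0→2 → N2(foll t1 [-])
[3] deliver 2→0 → ∅
[4] deliver 0→4 → N4(foll t1 [-])
[5] deliver 4→0 → N0(lead t1 [-])
[6] deliver 0→1 → N1(foll t1 [-])
[7] deliver 1→0 → ∅
[8] propose(0,'y') → N0(lead t1 [y])
[9] deliver 0→1 → N1(foll t1 [y])
[10] deliver 1→0 → ∅
[11] timeout(1) → N1(cand t2 [y])
[12] deliver 1→4 → N4(foll t2 [-])
[13] deliver 4→1 → ∅
[14] deliver 1→0 → N0(foll t2 [y])
[15] deliver 0→1 → N1(lead t2 [y])
[16] propose(4,'z') → ∅
[17] deliver 4→2 → ∅
[18] deliver 2→4 → ∅
[19] propose(4,'s') → ∅
[20] deliver 0→1 → ∅
[21] deliver 0→2 → N2(foll t1 [y])
[22] deliver 0→2 → ∅
[23] deliver 1→2 → N2(foll t2 [y])
[24] deliver 2→0 → ∅
[25] timeout(3) → N3(cand t1 [-])
[26] timeout(2) → N2(cand t3 [y])
[27] deliver 3→0 → ∅
[28] crash(1) → N1(✗lead t2 [y])

no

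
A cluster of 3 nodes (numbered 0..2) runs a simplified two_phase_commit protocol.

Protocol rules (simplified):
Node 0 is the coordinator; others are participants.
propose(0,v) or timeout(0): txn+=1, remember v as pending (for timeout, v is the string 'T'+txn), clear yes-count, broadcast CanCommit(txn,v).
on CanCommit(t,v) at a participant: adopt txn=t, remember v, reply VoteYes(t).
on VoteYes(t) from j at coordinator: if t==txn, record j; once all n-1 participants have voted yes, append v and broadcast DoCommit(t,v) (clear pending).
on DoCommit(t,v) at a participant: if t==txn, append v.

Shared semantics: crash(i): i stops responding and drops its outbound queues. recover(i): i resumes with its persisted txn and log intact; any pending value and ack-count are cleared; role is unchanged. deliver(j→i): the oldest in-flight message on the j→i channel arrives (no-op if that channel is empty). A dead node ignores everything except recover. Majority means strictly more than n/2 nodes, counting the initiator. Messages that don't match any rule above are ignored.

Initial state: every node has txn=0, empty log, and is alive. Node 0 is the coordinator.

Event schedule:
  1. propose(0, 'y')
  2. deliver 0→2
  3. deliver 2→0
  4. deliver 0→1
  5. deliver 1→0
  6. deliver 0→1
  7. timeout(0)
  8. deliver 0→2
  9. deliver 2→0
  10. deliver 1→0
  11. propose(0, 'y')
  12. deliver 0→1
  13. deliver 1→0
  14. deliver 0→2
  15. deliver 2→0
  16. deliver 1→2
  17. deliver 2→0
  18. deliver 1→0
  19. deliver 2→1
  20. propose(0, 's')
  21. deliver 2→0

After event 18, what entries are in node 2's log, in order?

1. propose(0,'y'):  <0:coor t1 ->
2. deliver 0→2:  <2:part t1 ->
3. deliver 2→0:  nop
4. deliver 0→1:  <1:part t1 ->
5. deliver 1→0:  <0:coor t1 y>
6. deliver 0→1:  <1:part t1 y>
7. timeout(0):  <0:coor t2 y>
8. deliver 0→2:  <2:part t1 y>
9. deliver 2→0:  nop
10. deliver 1→0:  nop
11. propose(0,'y'):  <0:coor t3 y>
12. deliver 0→1:  <1:part t2 y>
13. deliver 1→0:  nop
14. deliver 0→2:  <2:part t2 y>
15. deliver 2→0:  nop
16. deliver 1→2:  nop
17. deliver 2→0:  nop
18. deliver 1→0:  nop

y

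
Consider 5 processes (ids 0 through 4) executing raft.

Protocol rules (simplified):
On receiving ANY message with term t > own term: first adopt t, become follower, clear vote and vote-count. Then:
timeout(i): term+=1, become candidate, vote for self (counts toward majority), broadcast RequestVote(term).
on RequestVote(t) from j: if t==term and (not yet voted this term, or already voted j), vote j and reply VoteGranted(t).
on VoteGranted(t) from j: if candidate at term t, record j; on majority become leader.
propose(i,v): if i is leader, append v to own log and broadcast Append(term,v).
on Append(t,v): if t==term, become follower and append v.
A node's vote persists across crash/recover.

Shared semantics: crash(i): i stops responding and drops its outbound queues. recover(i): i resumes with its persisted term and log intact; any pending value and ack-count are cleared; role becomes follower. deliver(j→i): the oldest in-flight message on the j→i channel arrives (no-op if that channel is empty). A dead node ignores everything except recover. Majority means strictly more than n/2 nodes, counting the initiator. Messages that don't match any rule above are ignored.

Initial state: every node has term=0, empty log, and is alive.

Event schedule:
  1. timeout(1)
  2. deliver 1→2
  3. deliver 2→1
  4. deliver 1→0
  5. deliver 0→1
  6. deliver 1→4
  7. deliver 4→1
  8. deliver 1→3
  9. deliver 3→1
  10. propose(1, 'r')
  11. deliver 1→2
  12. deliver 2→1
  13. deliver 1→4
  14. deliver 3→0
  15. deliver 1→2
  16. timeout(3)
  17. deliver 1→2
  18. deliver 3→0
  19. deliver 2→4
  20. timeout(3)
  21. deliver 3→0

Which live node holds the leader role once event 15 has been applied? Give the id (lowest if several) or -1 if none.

e1 timeout(1): 1[cand,t=1,-]
e2 deliver 1→2: 2[foll,t=1,-]
e3 deliver 2→1: ·
e4 deliver 1→0: 0[foll,t=1,-]
e5 deliver 0→1: 1[lead,t=1,-]
e6 deliver 1→4: 4[foll,t=1,-]
e7 deliver 4→1: ·
e8 deliver 1→3: 3[foll,t=1,-]
e9 deliver 3→1: ·
e10 propose(1,'r'): 1[lead,t=1,r]
e11 deliver 1→2: 2[foll,t=1,r]
e12 deliver 2→1: ·
e13 deliver 1→4: 4[foll,t=1,r]
e14 deliver 3→0: ·
e15 deliver 1→2: ·

1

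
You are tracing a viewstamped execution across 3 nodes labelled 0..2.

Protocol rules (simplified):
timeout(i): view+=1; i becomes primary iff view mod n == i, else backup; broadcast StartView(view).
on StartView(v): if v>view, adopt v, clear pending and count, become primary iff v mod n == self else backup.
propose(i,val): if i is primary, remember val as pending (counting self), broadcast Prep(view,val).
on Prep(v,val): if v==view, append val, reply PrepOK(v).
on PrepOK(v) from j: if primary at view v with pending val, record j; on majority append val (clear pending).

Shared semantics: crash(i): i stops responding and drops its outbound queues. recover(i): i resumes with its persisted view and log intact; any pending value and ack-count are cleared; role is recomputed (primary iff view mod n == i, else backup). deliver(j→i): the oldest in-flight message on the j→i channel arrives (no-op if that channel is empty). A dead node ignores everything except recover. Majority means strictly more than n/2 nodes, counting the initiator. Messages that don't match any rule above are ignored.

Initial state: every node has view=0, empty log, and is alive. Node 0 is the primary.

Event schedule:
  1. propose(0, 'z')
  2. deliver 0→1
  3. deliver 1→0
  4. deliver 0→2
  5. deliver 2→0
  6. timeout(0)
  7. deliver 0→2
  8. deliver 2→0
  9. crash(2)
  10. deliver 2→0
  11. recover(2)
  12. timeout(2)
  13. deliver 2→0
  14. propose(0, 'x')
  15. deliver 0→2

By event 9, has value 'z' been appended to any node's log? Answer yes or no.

1. propose(0,'z'):  nop
2. deliver 0→1:  <1:back v0 z>
3. deliver 1→0:  <0:prim v0 z>
4. deliver 0→2:  <2:back v0 z>
5. deliver 2→0:  nop
6. timeout(0):  <0:back v1 z>
7. deliver 0→2:  <2:back v1 z>
8. deliver 2→0:  nop
9. crash(2):  <2:✗back v1 z>

yes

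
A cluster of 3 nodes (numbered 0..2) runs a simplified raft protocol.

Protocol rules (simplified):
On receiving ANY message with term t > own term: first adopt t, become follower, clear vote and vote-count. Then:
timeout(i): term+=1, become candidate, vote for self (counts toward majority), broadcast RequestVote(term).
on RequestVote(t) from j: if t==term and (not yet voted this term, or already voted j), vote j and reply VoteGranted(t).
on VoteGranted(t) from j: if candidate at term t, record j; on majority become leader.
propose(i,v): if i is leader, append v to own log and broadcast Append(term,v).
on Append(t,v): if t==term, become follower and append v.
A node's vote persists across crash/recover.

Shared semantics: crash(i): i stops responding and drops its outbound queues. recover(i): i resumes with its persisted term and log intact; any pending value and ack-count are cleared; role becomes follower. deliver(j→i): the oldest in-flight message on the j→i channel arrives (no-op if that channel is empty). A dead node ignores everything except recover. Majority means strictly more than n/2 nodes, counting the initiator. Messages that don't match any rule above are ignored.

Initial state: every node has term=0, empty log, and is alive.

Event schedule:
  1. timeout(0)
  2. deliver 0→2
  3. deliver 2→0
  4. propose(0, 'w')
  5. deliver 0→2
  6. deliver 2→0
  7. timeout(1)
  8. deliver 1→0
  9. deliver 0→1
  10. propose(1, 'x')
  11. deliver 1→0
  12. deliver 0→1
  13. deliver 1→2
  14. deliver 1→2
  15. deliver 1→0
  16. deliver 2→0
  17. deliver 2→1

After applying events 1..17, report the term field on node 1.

1. timeout(0):  <0:cand t1 ->
2. deliver 0→2:  <2:foll t1 ->
3. deliver 2→0:  <0:lead t1 ->
4. propose(0,'w'):  <0:lead t1 w>
5. deliver 0→2:  <2:foll t1 w>
6. deliver 2→0:  nop
7. timeout(1):  <1:cand t1 ->
8. deliver 1→0:  nop
9. deliver 0→1:  nop
10. propose(1,'x'):  nop
11. deliver 1→0:  nop
12. deliver 0→1:  <1:foll t1 w>
13. deliver 1→2:  nop
14. deliver 1→2:  nop
15. deliver 1→0:  nop
16. deliver 2→0:  nop
17. deliver 2→1:  nop

1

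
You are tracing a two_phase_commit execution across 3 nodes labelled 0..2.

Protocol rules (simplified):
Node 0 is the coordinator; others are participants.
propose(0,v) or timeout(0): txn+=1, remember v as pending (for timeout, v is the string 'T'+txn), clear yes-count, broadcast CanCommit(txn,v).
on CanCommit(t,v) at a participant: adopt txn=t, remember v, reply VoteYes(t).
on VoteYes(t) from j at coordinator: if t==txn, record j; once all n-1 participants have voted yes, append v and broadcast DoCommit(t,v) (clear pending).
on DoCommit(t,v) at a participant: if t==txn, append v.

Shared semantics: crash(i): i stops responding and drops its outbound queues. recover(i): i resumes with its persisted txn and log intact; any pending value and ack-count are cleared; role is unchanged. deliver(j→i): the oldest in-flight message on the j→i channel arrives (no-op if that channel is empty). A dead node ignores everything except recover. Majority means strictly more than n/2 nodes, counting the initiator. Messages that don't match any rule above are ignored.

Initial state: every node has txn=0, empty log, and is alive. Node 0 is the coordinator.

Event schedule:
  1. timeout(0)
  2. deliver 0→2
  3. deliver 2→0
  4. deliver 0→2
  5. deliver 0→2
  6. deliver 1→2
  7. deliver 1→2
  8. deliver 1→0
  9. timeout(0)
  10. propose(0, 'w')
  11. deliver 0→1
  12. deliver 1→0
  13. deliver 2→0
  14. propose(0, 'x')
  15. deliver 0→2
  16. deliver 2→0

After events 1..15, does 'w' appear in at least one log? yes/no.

1. timeout(0):  <0:coor t1 ->
2. deliver 0→2:  <2:part t1 ->
3. deliver 2→0:  nop
4. deliver 0→2:  nop
5. deliver 0→2:  nop
6. deliver 1→2:  nop
7. deliver 1→2:  nop
8. deliver 1→0:  nop
9. timeout(0):  <0:coor t2 ->
10. propose(0,'w'):  <0:coor t3 ->
11. deliver 0→1:  <1:part t1 ->
12. deliver 1→0:  nop
13. deliver 2→0:  nop
14. propose(0,'x'):  <0:coor t4 ->
15. deliver 0→2:  <2:part t2 ->

no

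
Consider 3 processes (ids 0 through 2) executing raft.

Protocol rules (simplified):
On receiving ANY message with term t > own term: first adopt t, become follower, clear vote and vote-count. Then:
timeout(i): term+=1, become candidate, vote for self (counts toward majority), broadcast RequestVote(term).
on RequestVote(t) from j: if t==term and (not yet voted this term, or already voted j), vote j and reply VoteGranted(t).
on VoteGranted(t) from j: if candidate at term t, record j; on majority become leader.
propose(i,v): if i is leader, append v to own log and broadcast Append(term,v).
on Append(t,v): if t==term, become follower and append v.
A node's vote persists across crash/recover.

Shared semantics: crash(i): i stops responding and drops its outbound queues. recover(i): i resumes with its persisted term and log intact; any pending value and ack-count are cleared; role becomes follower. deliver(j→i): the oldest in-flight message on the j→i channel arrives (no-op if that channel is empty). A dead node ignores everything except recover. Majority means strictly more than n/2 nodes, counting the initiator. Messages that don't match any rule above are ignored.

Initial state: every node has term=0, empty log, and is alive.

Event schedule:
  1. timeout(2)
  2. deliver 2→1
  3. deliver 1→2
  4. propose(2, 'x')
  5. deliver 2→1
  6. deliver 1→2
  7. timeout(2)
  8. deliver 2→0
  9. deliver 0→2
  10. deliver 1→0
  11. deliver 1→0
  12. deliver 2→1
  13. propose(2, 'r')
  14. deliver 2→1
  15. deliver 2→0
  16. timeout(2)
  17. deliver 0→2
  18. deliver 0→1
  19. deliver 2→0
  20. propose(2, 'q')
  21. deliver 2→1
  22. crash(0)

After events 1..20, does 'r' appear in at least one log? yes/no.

no

after 1 — timeout(2): n2:cand/t1/[-]
after 2 — deliver 2→1: n1:foll/t1/[-]
after 3 — deliver 1→2: n2:lead/t1/[-]
after 4 — propose(2,'x'): n2:lead/t1/[x]
after 5 — deliver 2→1: n1:foll/t1/[x]
after 6 — deliver 1→2: ·
after 7 — timeout(2): n2:cand/t2/[x]
after 8 — deliver 2→0: n0:foll/t1/[-]
after 9 — deliver 0→2: ·
after 10 — deliver 1→0: ·
after 11 — deliver 1→0: ·
after 12 — deliver 2→1: n1:foll/t2/[x]
after 13 — propose(2,'r'): ·
after 14 — deliver 2→1: ·
after 15 — deliver 2→0: n0:foll/t1/[x]
after 16 — timeout(2): n2:cand/t3/[x]
after 17 — deliver 0→2: ·
after 18 — deliver 0→1: ·
after 19 — deliver 2→0: n0:foll/t2/[x]
after 20 — propose(2,'q'): ·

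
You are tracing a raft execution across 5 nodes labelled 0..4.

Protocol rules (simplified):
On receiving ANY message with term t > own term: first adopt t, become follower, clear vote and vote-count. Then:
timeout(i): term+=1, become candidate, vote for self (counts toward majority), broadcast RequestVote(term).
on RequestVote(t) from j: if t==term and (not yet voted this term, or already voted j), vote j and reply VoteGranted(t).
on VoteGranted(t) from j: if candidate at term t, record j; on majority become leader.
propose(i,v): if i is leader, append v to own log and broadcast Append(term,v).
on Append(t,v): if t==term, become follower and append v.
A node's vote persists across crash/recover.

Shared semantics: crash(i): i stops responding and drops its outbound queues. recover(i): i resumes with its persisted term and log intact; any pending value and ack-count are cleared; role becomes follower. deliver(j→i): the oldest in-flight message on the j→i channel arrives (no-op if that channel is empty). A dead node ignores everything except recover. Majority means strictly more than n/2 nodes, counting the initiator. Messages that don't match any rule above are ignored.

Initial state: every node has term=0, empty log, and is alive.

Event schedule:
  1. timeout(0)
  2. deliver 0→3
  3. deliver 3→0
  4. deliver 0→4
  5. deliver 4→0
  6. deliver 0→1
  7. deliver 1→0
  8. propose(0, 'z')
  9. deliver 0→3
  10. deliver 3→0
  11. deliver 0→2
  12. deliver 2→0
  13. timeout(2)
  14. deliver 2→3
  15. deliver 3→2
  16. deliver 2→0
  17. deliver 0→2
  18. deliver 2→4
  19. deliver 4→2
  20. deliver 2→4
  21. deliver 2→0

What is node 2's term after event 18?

2

1. timeout(0):  <0:cand t1 ->
2. deliver 0→3:  <3:foll t1 ->
3. deliver 3→0:  nop
4. deliver 0→4:  <4:foll t1 ->
5. deliver 4→0:  <0:lead t1 ->
6. deliver 0→1:  <1:foll t1 ->
7. deliver 1→0:  nop
8. propose(0,'z'):  <0:lead t1 z>
9. deliver 0→3:  <3:foll t1 z>
10. deliver 3→0:  nop
11. deliver 0→2:  <2:foll t1 ->
12. deliver 2→0:  nop
13. timeout(2):  <2:cand t2 ->
14. deliver 2→3:  <3:foll t2 z>
15. deliver 3→2:  nop
16. deliver 2→0:  <0:foll t2 z>
17. deliver 0→2:  nop
18. deliver 2→4:  <4:foll t2 ->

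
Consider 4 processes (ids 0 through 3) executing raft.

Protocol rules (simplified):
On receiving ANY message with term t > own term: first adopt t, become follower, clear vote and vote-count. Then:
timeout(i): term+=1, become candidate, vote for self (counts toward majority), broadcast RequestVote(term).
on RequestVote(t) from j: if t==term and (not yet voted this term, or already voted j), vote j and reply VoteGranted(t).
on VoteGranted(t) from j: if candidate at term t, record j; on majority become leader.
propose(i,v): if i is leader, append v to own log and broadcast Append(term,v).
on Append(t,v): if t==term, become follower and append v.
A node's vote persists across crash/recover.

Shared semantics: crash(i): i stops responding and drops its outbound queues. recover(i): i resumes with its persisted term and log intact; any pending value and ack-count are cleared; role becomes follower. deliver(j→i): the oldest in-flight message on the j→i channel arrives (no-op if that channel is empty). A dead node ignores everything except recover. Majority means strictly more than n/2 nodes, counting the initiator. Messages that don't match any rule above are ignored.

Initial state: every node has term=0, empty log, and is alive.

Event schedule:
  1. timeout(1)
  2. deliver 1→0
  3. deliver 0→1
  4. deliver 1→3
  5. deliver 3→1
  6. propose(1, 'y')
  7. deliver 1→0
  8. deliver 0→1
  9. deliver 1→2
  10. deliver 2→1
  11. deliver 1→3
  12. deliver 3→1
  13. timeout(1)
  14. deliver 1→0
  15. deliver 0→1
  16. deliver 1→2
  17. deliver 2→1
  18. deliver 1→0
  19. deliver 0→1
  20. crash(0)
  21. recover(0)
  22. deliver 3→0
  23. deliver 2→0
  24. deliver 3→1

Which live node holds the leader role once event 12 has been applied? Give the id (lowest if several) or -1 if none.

[1] timeout(1) → N1(cand t1 [-])
[2] deliver 1→0 → N0(foll t1 [-])
[3] deliver 0→1 → ∅
[4] deliver 1→3 → N3(foll t1 [-])
[5] deliver 3→1 → N1(lead t1 [-])
[6] propose(1,'y') → N1(lead t1 [y])
[7] deliver 1→0 → N0(foll t1 [y])
[8] deliver 0→1 → ∅
[9] deliver 1→2 → N2(foll t1 [-])
[10] deliver 2→1 → ∅
[11] deliver 1→3 → N3(foll t1 [y])
[12] deliver 3→1 → ∅

1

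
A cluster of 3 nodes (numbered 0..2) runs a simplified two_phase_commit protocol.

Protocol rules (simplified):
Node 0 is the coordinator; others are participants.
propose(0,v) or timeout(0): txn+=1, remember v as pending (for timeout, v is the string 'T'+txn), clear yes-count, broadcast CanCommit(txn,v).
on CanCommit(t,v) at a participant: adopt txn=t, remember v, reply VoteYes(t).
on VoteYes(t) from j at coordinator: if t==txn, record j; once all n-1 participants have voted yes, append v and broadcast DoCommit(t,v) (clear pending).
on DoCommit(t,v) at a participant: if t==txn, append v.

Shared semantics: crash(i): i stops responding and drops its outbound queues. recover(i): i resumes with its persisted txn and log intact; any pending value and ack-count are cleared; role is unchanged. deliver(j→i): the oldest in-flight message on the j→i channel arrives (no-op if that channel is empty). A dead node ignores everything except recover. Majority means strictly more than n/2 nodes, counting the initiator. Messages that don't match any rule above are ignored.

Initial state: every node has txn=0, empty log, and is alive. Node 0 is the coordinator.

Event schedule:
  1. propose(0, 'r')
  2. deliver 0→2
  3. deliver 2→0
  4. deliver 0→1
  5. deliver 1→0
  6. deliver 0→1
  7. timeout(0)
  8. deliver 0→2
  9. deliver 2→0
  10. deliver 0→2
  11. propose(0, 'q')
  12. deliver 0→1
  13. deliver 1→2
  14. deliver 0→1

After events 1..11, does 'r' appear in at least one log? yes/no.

yes

step 1 propose(0,'r'): 0={coor,t=1,log=-}
step 2 deliver 0→2: 2={part,t=1,log=-}
step 3 deliver 2→0: —
step 4 deliver 0→1: 1={part,t=1,log=-}
step 5 deliver 1→0: 0={coor,t=1,log=r}
step 6 deliver 0→1: 1={part,t=1,log=r}
step 7 timeout(0): 0={coor,t=2,log=r}
step 8 deliver 0→2: 2={part,t=1,log=r}
step 9 deliver 2→0: —
step 10 deliver 0→2: 2={part,t=2,log=r}
step 11 propose(0,'q'): 0={coor,t=3,log=r}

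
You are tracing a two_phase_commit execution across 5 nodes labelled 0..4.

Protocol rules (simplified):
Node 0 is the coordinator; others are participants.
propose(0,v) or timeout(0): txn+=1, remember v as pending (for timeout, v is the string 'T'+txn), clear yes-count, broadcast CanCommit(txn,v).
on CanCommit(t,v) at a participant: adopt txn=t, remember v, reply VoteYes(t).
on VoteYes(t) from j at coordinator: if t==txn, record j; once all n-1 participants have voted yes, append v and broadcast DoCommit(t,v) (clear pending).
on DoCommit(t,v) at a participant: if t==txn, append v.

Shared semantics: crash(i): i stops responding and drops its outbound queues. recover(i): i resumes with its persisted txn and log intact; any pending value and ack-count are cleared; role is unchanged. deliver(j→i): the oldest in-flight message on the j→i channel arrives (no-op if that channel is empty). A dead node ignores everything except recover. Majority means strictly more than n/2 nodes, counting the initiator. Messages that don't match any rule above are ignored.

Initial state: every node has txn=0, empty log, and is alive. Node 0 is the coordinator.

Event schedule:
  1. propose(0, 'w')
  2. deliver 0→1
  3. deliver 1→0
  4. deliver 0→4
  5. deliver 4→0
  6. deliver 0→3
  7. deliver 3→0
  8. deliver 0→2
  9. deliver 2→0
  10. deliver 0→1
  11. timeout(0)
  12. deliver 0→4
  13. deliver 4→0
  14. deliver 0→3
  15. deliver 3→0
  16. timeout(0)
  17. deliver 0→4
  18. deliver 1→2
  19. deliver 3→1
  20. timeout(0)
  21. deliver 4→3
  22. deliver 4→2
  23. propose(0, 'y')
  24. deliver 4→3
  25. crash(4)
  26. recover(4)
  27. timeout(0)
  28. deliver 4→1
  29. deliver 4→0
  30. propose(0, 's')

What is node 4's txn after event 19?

1. propose(0,'w'):  <0:coor t1 ->
2. deliver 0→1:  <1:part t1 ->
3. deliver 1→0:  nop
4. deliver 0→4:  <4:part t1 ->
5. deliver 4→0:  nop
6. deliver 0→3:  <3:part t1 ->
7. deliver 3→0:  nop
8. deliver 0→2:  <2:part t1 ->
9. deliver 2→0:  <0:coor t1 w>
10. deliver 0→1:  <1:part t1 w>
11. timeout(0):  <0:coor t2 w>
12. deliver 0→4:  <4:part t1 w>
13. deliver 4→0:  nop
14. deliver 0→3:  <3:part t1 w>
15. deliver 3→0:  nop
16. timeout(0):  <0:coor t3 w>
17. deliver 0→4:  <4:part t2 w>
18. deliver 1→2:  nop
19. deliver 3→1:  nop

2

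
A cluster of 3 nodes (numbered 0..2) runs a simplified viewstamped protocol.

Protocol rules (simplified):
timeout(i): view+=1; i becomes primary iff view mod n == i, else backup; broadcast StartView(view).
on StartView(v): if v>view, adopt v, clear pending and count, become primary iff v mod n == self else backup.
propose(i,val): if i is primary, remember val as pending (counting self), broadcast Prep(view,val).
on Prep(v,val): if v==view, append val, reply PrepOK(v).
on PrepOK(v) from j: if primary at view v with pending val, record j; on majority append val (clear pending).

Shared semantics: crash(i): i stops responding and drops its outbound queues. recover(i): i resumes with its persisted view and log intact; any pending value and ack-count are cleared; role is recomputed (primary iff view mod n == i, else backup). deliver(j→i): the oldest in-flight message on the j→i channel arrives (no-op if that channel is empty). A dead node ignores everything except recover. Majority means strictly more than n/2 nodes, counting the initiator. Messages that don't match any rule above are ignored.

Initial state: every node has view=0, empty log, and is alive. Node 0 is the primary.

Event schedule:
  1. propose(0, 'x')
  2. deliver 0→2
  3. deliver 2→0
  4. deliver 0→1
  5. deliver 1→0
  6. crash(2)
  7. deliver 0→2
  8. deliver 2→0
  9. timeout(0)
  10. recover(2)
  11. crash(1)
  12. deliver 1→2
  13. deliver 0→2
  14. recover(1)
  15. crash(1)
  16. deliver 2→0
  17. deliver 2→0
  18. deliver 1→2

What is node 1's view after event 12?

0

step 1 propose(0,'x'): —
step 2 deliver 0→2: 2={back,v=0,log=x}
step 3 deliver 2→0: 0={prim,v=0,log=x}
step 4 deliver 0→1: 1={back,v=0,log=x}
step 5 deliver 1→0: —
step 6 crash(2): 2={✗back,v=0,log=x}
step 7 deliver 0→2: —
step 8 deliver 2→0: —
step 9 timeout(0): 0={back,v=1,log=x}
step 10 recover(2): 2={back,v=0,log=x}
step 11 crash(1): 1={✗back,v=0,log=x}
step 12 deliver 1→2: —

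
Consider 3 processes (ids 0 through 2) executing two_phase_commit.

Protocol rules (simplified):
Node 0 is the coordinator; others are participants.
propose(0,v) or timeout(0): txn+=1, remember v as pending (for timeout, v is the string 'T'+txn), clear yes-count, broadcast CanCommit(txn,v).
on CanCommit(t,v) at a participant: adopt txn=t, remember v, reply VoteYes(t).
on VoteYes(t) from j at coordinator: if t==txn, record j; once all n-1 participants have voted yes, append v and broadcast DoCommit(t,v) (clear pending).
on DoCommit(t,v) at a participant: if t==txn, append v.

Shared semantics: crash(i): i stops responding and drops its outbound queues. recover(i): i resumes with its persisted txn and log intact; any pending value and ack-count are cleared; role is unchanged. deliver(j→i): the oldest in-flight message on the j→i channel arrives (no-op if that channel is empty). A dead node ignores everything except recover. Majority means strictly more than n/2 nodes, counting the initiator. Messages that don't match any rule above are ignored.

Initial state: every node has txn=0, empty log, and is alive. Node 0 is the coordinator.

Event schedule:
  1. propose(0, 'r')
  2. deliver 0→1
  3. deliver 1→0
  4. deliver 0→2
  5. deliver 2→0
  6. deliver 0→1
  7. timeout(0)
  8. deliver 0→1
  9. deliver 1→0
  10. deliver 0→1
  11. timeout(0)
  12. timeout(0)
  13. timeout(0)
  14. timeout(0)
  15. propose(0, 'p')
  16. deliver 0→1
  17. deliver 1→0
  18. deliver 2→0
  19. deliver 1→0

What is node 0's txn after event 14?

[1] propose(0,'r') → N0(coor t1 [-])
[2] deliver 0→1 → N1(part t1 [-])
[3] deliver 1→0 → ∅
[4] deliver 0→2 → N2(part t1 [-])
[5] deliver 2→0 → N0(coor t1 [r])
[6] deliver 0→1 → N1(part t1 [r])
[7] timeout(0) → N0(coor t2 [r])
[8] deliver 0→1 → N1(part t2 [r])
[9] deliver 1→0 → ∅
[10] deliver 0→1 → ∅
[11] timeout(0) → N0(coor t3 [r])
[12] timeout(0) → N0(coor t4 [r])
[13] timeout(0) → N0(coor t5 [r])
[14] timeout(0) → N0(coor t6 [r])

6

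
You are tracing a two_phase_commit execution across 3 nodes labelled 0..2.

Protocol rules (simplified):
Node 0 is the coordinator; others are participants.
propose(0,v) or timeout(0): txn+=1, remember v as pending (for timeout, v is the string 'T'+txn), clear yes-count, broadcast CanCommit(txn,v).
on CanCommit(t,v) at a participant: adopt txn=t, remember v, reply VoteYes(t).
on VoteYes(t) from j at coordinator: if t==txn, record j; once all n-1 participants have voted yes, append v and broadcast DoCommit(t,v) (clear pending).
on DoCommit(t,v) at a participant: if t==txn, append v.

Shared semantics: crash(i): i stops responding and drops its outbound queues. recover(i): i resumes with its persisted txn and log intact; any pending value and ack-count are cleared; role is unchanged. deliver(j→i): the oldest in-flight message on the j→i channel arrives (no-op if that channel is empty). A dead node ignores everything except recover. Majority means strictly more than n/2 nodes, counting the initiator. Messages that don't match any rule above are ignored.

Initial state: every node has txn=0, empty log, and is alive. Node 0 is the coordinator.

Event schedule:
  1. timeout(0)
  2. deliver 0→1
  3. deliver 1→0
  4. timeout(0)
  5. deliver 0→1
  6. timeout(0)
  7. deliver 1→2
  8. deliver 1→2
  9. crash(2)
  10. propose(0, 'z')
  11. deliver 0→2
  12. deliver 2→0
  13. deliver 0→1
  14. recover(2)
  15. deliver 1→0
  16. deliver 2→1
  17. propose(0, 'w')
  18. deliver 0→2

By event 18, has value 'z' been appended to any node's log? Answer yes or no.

no

e1 timeout(0): 0[coor,t=1,-]
e2 deliver 0→1: 1[part,t=1,-]
e3 deliver 1→0: ·
e4 timeout(0): 0[coor,t=2,-]
e5 deliver 0→1: 1[part,t=2,-]
e6 timeout(0): 0[coor,t=3,-]
e7 deliver 1→2: ·
e8 deliver 1→2: ·
e9 crash(2): 2[✗part,t=0,-]
e10 propose(0,'z'): 0[coor,t=4,-]
e11 deliver 0→2: ·
e12 deliver 2→0: ·
e13 deliver 0→1: 1[part,t=3,-]
e14 recover(2): 2[part,t=0,-]
e15 deliver 1→0: ·
e16 deliver 2→1: ·
e17 propose(0,'w'): 0[coor,t=5,-]
e18 deliver 0→2: 2[part,t=1,-]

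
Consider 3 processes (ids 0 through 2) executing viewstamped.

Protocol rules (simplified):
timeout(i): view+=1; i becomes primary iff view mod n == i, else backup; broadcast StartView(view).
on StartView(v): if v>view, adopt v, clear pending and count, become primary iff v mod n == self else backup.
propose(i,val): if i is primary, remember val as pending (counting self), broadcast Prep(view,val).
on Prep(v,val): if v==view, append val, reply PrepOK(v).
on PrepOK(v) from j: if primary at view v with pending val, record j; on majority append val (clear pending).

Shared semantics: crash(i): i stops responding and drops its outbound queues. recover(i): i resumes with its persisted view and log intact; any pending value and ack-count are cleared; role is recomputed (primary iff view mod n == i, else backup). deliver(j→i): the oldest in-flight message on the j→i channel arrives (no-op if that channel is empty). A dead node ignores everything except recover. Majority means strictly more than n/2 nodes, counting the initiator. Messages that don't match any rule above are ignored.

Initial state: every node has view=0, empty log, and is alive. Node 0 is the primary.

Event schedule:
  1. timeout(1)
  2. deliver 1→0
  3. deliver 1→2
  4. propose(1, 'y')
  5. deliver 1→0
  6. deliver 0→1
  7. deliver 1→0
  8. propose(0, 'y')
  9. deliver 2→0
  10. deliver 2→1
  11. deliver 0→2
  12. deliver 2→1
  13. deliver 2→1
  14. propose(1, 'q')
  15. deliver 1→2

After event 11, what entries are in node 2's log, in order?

empty

after 1 — timeout(1): n1:prim/v1/[-]
after 2 — deliver 1→0: n0:back/v1/[-]
after 3 — deliver 1→2: n2:back/v1/[-]
after 4 — propose(1,'y'): ·
after 5 — deliver 1→0: n0:back/v1/[y]
after 6 — deliver 0→1: n1:prim/v1/[y]
after 7 — deliver 1→0: ·
after 8 — propose(0,'y'): ·
after 9 — deliver 2→0: ·
after 10 — deliver 2→1: ·
after 11 — deliver 0→2: ·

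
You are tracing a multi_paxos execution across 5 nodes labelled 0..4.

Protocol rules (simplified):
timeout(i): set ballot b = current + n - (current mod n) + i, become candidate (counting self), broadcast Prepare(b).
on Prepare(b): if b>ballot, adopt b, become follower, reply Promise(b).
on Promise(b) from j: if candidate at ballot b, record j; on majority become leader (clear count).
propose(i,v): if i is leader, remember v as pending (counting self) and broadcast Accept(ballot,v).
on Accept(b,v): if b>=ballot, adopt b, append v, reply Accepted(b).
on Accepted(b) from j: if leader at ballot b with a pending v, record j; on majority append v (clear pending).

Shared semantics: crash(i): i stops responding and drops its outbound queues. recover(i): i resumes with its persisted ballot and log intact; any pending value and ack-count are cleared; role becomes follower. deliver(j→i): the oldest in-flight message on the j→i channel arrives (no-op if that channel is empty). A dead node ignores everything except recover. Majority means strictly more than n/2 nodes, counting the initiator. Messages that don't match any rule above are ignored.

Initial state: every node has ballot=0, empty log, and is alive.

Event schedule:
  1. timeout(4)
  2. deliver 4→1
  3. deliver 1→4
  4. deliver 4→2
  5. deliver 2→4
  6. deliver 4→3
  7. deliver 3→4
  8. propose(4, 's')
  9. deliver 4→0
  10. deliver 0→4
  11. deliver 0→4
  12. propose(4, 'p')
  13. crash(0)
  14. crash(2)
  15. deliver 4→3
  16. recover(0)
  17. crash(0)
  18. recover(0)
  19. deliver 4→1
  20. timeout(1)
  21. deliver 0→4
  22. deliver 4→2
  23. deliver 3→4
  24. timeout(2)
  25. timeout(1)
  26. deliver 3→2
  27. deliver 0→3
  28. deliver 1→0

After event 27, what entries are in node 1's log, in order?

[1] timeout(4) → N4(cand b9 [-])
[2] deliver 4→1 → N1(foll b9 [-])
[3] deliver 1→4 → ∅
[4] deliver 4→2 → N2(foll b9 [-])
[5] deliver 2→4 → N4(lead b9 [-])
[6] deliver 4→3 → N3(foll b9 [-])
[7] deliver 3→4 → ∅
[8] propose(4,'s') → ∅
[9] deliver 4→0 → N0(foll b9 [-])
[10] deliver 0→4 → ∅
[11] deliver 0→4 → ∅
[12] propose(4,'p') → ∅
[13] crash(0) → N0(✗foll b9 [-])
[14] crash(2) → N2(✗foll b9 [-])
[15] deliver 4→3 → N3(foll b9 [s])
[16] recover(0) → N0(foll b9 [-])
[17] crash(0) → N0(✗foll b9 [-])
[18] recover(0) → N0(foll b9 [-])
[19] deliver 4→1 → N1(foll b9 [s])
[20] timeout(1) → N1(cand b11 [s])
[21] deliver 0→4 → ∅
[22] deliver 4→2 → ∅
[23] deliver 3→4 → ∅
[24] timeout(2) → ∅
[25] timeout(1) → N1(cand b16 [s])
[26] deliver 3→2 → ∅
[27] deliver 0→3 → ∅

s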